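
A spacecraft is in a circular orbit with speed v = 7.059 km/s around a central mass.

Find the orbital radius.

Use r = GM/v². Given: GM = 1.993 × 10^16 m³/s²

Convert to SI: v = 7.059 km/s = 7059 m/s.
For a circular orbit, v² = GM / r, so r = GM / v².
r = 1.993e+16 / (7059)² m ≈ 4e+08 m = 400 Mm.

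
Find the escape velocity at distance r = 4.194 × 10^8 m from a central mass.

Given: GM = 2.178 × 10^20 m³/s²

Escape velocity comes from setting total energy to zero: ½v² − GM/r = 0 ⇒ v_esc = √(2GM / r).
v_esc = √(2 · 2.178e+20 / 4.194e+08) m/s ≈ 1.019e+06 m/s = 1019 km/s.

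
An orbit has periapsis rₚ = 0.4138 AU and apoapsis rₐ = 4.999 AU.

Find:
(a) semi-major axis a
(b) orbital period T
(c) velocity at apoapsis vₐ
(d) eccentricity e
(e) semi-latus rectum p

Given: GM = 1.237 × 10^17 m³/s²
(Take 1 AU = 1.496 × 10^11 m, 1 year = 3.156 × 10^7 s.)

Convert to SI: rₚ = 0.4138 AU = 6.19045e+10 m; rₐ = 4.999 AU = 7.4785e+11 m.
(a) a = (rₚ + rₐ)/2 = (6.19045e+10 + 7.4785e+11)/2 ≈ 4.049e+11 m
(b) With a = (rₚ + rₐ)/2 = 4.04877e+11 m, T = 2π √(a³/GM) = 2π √((4.04877e+11)³/1.237e+17) s ≈ 4.602e+09 s
(c) With a = (rₚ + rₐ)/2 = 4.04877e+11 m, vₐ = √(GM (2/rₐ − 1/a)) = √(1.237e+17 · (2/7.4785e+11 − 1/4.04877e+11)) m/s ≈ 159 m/s
(d) e = (rₐ − rₚ)/(rₐ + rₚ) = (7.4785e+11 − 6.19045e+10)/(7.4785e+11 + 6.19045e+10) ≈ 0.8471
(e) From a = (rₚ + rₐ)/2 = 4.04877e+11 m and e = (rₐ − rₚ)/(rₐ + rₚ) = 0.847103, p = a(1 − e²) = 4.04877e+11 · (1 − (0.847103)²) ≈ 1.143e+11 m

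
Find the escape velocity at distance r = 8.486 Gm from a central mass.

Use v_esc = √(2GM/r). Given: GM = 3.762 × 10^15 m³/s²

Convert to SI: r = 8.486 Gm = 8.486e+09 m.
Escape velocity comes from setting total energy to zero: ½v² − GM/r = 0 ⇒ v_esc = √(2GM / r).
v_esc = √(2 · 3.762e+15 / 8.486e+09) m/s ≈ 941.6 m/s = 941.6 m/s.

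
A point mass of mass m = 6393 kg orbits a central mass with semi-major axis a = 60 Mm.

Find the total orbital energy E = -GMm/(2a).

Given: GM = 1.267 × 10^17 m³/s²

Convert to SI: a = 60 Mm = 6e+07 m.
E = −GMm / (2a).
E = −1.267e+17 · 6393 / (2 · 6e+07) J ≈ -6.75e+12 J = -6.75 TJ.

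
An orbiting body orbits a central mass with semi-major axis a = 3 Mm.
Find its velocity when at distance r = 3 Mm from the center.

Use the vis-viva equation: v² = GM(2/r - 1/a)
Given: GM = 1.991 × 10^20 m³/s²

Convert to SI: a = 3 Mm = 3e+06 m; r = 3 Mm = 3e+06 m.
Vis-viva: v = √(GM · (2/r − 1/a)).
2/r − 1/a = 2/3e+06 − 1/3e+06 = 3.33333e-07 m⁻¹.
v = √(1.991e+20 · 3.33333e-07) m/s ≈ 8.147e+06 m/s = 8147 km/s.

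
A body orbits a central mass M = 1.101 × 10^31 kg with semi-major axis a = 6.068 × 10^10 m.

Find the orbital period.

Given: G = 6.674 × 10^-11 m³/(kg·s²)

GM = G · M = 6.674e-11 · 1.101e+31 = 7.34807e+20 m³/s².
Kepler's third law: T = 2π √(a³ / GM).
Substituting a = 6.068e+10 m and GM = 7.34807e+20 m³/s²:
T = 2π √((6.068e+10)³ / 7.34807e+20) s
T ≈ 3.465e+06 s = 40.1 days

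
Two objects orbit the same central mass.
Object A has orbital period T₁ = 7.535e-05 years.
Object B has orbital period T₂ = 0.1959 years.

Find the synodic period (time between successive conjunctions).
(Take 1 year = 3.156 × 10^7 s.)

Convert to SI: T₁ = 7.535e-05 years = 2378.05 s; T₂ = 0.1959 years = 6.1826e+06 s.
T_syn = |T₁ · T₂ / (T₁ − T₂)|.
T_syn = |2378.05 · 6.1826e+06 / (2378.05 − 6.1826e+06)| s ≈ 2379 s = 7.538e-05 years.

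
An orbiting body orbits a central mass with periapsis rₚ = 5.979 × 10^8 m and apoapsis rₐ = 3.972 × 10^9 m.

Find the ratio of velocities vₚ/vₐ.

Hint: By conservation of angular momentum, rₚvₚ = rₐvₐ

Conservation of angular momentum gives rₚvₚ = rₐvₐ, so vₚ/vₐ = rₐ/rₚ.
vₚ/vₐ = 3.972e+09 / 5.979e+08 ≈ 6.643.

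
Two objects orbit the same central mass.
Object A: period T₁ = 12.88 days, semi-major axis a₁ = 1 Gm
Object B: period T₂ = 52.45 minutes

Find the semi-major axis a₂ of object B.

Convert to SI: T₁ = 12.88 days = 1.11283e+06 s; a₁ = 1 Gm = 1e+09 m; T₂ = 52.45 minutes = 3147 s.
Kepler's third law: (T₁/T₂)² = (a₁/a₂)³ ⇒ a₂ = a₁ · (T₂/T₁)^(2/3).
T₂/T₁ = 3147 / 1.11283e+06 = 0.00282792.
a₂ = 1e+09 · (0.00282792)^(2/3) m ≈ 2e+07 m = 20 Mm.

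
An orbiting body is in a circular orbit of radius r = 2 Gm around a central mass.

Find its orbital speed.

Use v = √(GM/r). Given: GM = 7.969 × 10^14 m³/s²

Convert to SI: r = 2 Gm = 2e+09 m.
For a circular orbit, gravity supplies the centripetal force, so v = √(GM / r).
v = √(7.969e+14 / 2e+09) m/s ≈ 631.2 m/s = 631.2 m/s.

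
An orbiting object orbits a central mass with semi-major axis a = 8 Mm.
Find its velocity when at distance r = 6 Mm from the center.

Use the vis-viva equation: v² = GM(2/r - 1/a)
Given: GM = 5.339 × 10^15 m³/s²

Convert to SI: a = 8 Mm = 8e+06 m; r = 6 Mm = 6e+06 m.
Vis-viva: v = √(GM · (2/r − 1/a)).
2/r − 1/a = 2/6e+06 − 1/8e+06 = 2.08333e-07 m⁻¹.
v = √(5.339e+15 · 2.08333e-07) m/s ≈ 3.335e+04 m/s = 33.35 km/s.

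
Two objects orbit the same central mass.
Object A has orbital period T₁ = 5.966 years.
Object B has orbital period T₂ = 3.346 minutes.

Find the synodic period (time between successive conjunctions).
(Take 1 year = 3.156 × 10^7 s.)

Convert to SI: T₁ = 5.966 years = 1.88287e+08 s; T₂ = 3.346 minutes = 200.76 s.
T_syn = |T₁ · T₂ / (T₁ − T₂)|.
T_syn = |1.88287e+08 · 200.76 / (1.88287e+08 − 200.76)| s ≈ 200.8 s = 3.346 minutes.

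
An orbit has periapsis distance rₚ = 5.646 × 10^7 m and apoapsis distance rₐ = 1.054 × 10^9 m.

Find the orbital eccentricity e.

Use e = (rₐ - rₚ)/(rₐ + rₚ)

e = (rₐ − rₚ) / (rₐ + rₚ).
e = (1.054e+09 − 5.646e+07) / (1.054e+09 + 5.646e+07) = 9.9754e+08 / 1.11046e+09 ≈ 0.8983.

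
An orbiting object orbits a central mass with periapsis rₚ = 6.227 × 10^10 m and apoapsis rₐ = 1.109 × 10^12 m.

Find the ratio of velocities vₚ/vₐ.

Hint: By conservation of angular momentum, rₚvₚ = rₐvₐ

Conservation of angular momentum gives rₚvₚ = rₐvₐ, so vₚ/vₐ = rₐ/rₚ.
vₚ/vₐ = 1.109e+12 / 6.227e+10 ≈ 17.81.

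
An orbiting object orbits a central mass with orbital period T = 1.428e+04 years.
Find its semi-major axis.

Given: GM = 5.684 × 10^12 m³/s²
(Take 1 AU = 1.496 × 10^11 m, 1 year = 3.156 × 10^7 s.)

Convert to SI: T = 1.428e+04 years = 4.50677e+11 s.
Invert Kepler's third law: a = (GM · T² / (4π²))^(1/3).
Substituting T = 4.50677e+11 s and GM = 5.684e+12 m³/s²:
a = (5.684e+12 · (4.50677e+11)² / (4π²))^(1/3) m
a ≈ 3.081e+11 m = 2.059 AU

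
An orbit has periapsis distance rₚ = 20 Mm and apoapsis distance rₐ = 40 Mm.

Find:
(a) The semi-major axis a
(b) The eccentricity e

Convert to SI: rₚ = 20 Mm = 2e+07 m; rₐ = 40 Mm = 4e+07 m.
(a) a = (rₚ + rₐ) / 2 = (2e+07 + 4e+07) / 2 ≈ 3e+07 m = 30 Mm.
(b) e = (rₐ − rₚ) / (rₐ + rₚ) = (4e+07 − 2e+07) / (4e+07 + 2e+07) ≈ 0.3333.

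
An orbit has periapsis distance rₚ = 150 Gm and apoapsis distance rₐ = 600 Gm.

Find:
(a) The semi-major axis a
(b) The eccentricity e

Convert to SI: rₚ = 150 Gm = 1.5e+11 m; rₐ = 600 Gm = 6e+11 m.
(a) a = (rₚ + rₐ) / 2 = (1.5e+11 + 6e+11) / 2 ≈ 3.75e+11 m = 375 Gm.
(b) e = (rₐ − rₚ) / (rₐ + rₚ) = (6e+11 − 1.5e+11) / (6e+11 + 1.5e+11) ≈ 0.6.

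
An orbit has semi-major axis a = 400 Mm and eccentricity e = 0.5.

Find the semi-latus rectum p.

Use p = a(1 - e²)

Convert to SI: a = 400 Mm = 4e+08 m.
p = a (1 − e²).
p = 4e+08 · (1 − (0.5)²) = 4e+08 · 0.75 ≈ 3e+08 m = 300 Mm.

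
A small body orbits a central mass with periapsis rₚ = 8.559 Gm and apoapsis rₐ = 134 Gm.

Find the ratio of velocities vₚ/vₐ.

Convert to SI: rₚ = 8.559 Gm = 8.559e+09 m; rₐ = 134 Gm = 1.34e+11 m.
Conservation of angular momentum gives rₚvₚ = rₐvₐ, so vₚ/vₐ = rₐ/rₚ.
vₚ/vₐ = 1.34e+11 / 8.559e+09 ≈ 15.66.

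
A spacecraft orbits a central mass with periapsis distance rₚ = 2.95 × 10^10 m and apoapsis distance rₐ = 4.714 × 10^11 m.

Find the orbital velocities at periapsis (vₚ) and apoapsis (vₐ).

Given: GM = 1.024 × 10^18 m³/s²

Use the vis-viva equation v² = GM(2/r − 1/a) with a = (rₚ + rₐ)/2 = (2.95e+10 + 4.714e+11)/2 = 2.5045e+11 m.
vₚ = √(GM · (2/rₚ − 1/a)) = √(1.024e+18 · (2/2.95e+10 − 1/2.5045e+11)) m/s ≈ 8083 m/s = 8.083 km/s.
vₐ = √(GM · (2/rₐ − 1/a)) = √(1.024e+18 · (2/4.714e+11 − 1/2.5045e+11)) m/s ≈ 505.8 m/s = 505.8 m/s.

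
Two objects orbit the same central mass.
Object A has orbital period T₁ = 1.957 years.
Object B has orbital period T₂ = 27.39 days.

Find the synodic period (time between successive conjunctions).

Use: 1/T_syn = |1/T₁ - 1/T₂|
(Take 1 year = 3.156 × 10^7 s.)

Convert to SI: T₁ = 1.957 years = 6.17629e+07 s; T₂ = 27.39 days = 2.3665e+06 s.
T_syn = |T₁ · T₂ / (T₁ − T₂)|.
T_syn = |6.17629e+07 · 2.3665e+06 / (6.17629e+07 − 2.3665e+06)| s ≈ 2.461e+06 s = 28.48 days.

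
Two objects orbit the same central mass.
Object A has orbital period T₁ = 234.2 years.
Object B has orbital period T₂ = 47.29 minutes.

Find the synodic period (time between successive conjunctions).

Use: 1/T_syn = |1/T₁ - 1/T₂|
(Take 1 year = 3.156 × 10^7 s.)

Convert to SI: T₁ = 234.2 years = 7.39135e+09 s; T₂ = 47.29 minutes = 2837.4 s.
T_syn = |T₁ · T₂ / (T₁ − T₂)|.
T_syn = |7.39135e+09 · 2837.4 / (7.39135e+09 − 2837.4)| s ≈ 2837 s = 47.29 minutes.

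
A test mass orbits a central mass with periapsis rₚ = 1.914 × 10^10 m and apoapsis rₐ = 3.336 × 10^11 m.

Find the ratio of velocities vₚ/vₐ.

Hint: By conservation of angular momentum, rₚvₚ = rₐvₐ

Conservation of angular momentum gives rₚvₚ = rₐvₐ, so vₚ/vₐ = rₐ/rₚ.
vₚ/vₐ = 3.336e+11 / 1.914e+10 ≈ 17.43.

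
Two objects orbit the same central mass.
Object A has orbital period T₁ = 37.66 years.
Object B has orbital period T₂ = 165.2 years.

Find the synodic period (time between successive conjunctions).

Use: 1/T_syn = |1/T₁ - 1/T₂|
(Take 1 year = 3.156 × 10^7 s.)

Convert to SI: T₁ = 37.66 years = 1.18855e+09 s; T₂ = 165.2 years = 5.21371e+09 s.
T_syn = |T₁ · T₂ / (T₁ − T₂)|.
T_syn = |1.18855e+09 · 5.21371e+09 / (1.18855e+09 − 5.21371e+09)| s ≈ 1.54e+09 s = 48.78 years.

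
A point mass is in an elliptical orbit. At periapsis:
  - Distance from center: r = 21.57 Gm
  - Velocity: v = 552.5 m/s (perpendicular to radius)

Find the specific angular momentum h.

Convert to SI: r = 21.57 Gm = 2.157e+10 m.
With v perpendicular to r, h = r · v.
h = 2.157e+10 · 552.5 m²/s ≈ 1.192e+13 m²/s.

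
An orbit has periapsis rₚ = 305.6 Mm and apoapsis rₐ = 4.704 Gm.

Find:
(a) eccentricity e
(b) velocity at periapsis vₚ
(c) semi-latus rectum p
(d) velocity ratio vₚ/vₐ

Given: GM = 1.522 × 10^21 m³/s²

Convert to SI: rₚ = 305.6 Mm = 3.056e+08 m; rₐ = 4.704 Gm = 4.704e+09 m.
(a) e = (rₐ − rₚ)/(rₐ + rₚ) = (4.704e+09 − 3.056e+08)/(4.704e+09 + 3.056e+08) ≈ 0.878
(b) With a = (rₚ + rₐ)/2 = 2.5048e+09 m, vₚ = √(GM (2/rₚ − 1/a)) = √(1.522e+21 · (2/3.056e+08 − 1/2.5048e+09)) m/s ≈ 3.058e+06 m/s
(c) From a = (rₚ + rₐ)/2 = 2.5048e+09 m and e = (rₐ − rₚ)/(rₐ + rₚ) = 0.877994, p = a(1 − e²) = 2.5048e+09 · (1 − (0.877994)²) ≈ 5.739e+08 m
(d) Conservation of angular momentum (rₚvₚ = rₐvₐ) gives vₚ/vₐ = rₐ/rₚ = 4.704e+09/3.056e+08 ≈ 15.39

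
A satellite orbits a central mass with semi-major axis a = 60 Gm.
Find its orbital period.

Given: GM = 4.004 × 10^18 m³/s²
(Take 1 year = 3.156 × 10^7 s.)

Convert to SI: a = 60 Gm = 6e+10 m.
Kepler's third law: T = 2π √(a³ / GM).
Substituting a = 6e+10 m and GM = 4.004e+18 m³/s²:
T = 2π √((6e+10)³ / 4.004e+18) s
T ≈ 4.615e+07 s = 1.462 years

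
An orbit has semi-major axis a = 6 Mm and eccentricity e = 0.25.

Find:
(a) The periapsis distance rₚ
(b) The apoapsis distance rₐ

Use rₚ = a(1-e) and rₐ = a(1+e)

Convert to SI: a = 6 Mm = 6e+06 m.
(a) rₚ = a(1 − e) = 6e+06 · (1 − 0.25) = 6e+06 · 0.75 ≈ 4.5e+06 m = 4.5 Mm.
(b) rₐ = a(1 + e) = 6e+06 · (1 + 0.25) = 6e+06 · 1.25 ≈ 7.5e+06 m = 7.5 Mm.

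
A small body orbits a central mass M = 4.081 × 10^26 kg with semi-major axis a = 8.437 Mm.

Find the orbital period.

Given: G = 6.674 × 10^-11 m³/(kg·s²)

Convert to SI: a = 8.437 Mm = 8.437e+06 m.
GM = G · M = 6.674e-11 · 4.081e+26 = 2.72366e+16 m³/s².
Kepler's third law: T = 2π √(a³ / GM).
Substituting a = 8.437e+06 m and GM = 2.72366e+16 m³/s²:
T = 2π √((8.437e+06)³ / 2.72366e+16) s
T ≈ 933 s = 15.55 minutes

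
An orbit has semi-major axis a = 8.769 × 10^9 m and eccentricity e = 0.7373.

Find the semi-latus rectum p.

p = a (1 − e²).
p = 8.769e+09 · (1 − (0.7373)²) = 8.769e+09 · 0.456389 ≈ 4.002e+09 m = 4.002 × 10^9 m.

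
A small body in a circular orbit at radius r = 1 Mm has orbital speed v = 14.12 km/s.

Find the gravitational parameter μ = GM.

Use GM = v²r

Convert to SI: r = 1 Mm = 1e+06 m; v = 14.12 km/s = 14120 m/s.
For a circular orbit v² = GM/r, so GM = v² · r.
GM = (14120)² · 1e+06 m³/s² ≈ 1.994e+14 m³/s² = 1.994 × 10^14 m³/s².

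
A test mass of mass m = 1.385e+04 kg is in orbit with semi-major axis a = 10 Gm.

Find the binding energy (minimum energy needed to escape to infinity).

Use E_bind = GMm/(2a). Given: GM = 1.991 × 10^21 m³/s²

Convert to SI: a = 10 Gm = 1e+10 m.
Total orbital energy is E = −GMm/(2a); binding energy is E_bind = −E = GMm/(2a).
E_bind = 1.991e+21 · 1.385e+04 / (2 · 1e+10) J ≈ 1.379e+15 J = 1.379 PJ.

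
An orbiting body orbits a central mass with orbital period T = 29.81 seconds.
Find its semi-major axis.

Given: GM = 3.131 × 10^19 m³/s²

Invert Kepler's third law: a = (GM · T² / (4π²))^(1/3).
Substituting T = 29.81 s and GM = 3.131e+19 m³/s²:
a = (3.131e+19 · (29.81)² / (4π²))^(1/3) m
a ≈ 8.899e+06 m = 8.899 Mm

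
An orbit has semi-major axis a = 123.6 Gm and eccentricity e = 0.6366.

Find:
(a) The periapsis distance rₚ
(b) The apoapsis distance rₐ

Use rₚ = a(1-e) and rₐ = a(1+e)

Convert to SI: a = 123.6 Gm = 1.236e+11 m.
(a) rₚ = a(1 − e) = 1.236e+11 · (1 − 0.6366) = 1.236e+11 · 0.3634 ≈ 4.492e+10 m = 44.92 Gm.
(b) rₐ = a(1 + e) = 1.236e+11 · (1 + 0.6366) = 1.236e+11 · 1.6366 ≈ 2.023e+11 m = 202.3 Gm.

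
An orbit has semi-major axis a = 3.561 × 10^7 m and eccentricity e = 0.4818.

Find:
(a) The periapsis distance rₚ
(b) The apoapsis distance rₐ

(a) rₚ = a(1 − e) = 3.561e+07 · (1 − 0.4818) = 3.561e+07 · 0.5182 ≈ 1.845e+07 m = 1.845 × 10^7 m.
(b) rₐ = a(1 + e) = 3.561e+07 · (1 + 0.4818) = 3.561e+07 · 1.4818 ≈ 5.277e+07 m = 5.277 × 10^7 m.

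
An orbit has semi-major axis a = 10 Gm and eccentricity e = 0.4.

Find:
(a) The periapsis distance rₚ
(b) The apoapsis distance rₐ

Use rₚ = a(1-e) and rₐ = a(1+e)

Convert to SI: a = 10 Gm = 1e+10 m.
(a) rₚ = a(1 − e) = 1e+10 · (1 − 0.4) = 1e+10 · 0.6 ≈ 6e+09 m = 6 Gm.
(b) rₐ = a(1 + e) = 1e+10 · (1 + 0.4) = 1e+10 · 1.4 ≈ 1.4e+10 m = 14 Gm.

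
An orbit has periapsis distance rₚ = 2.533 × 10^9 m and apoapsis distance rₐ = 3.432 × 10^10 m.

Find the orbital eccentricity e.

e = (rₐ − rₚ) / (rₐ + rₚ).
e = (3.432e+10 − 2.533e+09) / (3.432e+10 + 2.533e+09) = 3.1787e+10 / 3.6853e+10 ≈ 0.8625.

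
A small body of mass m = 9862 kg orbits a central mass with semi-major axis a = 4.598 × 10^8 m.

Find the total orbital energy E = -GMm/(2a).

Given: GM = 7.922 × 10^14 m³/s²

E = −GMm / (2a).
E = −7.922e+14 · 9862 / (2 · 4.598e+08) J ≈ -8.496e+09 J = -8.496 GJ.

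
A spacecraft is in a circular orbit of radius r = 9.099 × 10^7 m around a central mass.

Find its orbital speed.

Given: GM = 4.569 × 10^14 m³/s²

For a circular orbit, gravity supplies the centripetal force, so v = √(GM / r).
v = √(4.569e+14 / 9.099e+07) m/s ≈ 2241 m/s = 2.241 km/s.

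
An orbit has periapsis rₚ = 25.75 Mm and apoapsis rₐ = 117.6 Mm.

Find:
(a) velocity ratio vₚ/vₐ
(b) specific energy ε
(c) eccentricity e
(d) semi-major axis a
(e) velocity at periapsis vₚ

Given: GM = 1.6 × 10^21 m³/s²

Convert to SI: rₚ = 25.75 Mm = 2.575e+07 m; rₐ = 117.6 Mm = 1.176e+08 m.
(a) Conservation of angular momentum (rₚvₚ = rₐvₐ) gives vₚ/vₐ = rₐ/rₚ = 1.176e+08/2.575e+07 ≈ 4.567
(b) With a = (rₚ + rₐ)/2 = 7.1675e+07 m, ε = −GM/(2a) = −1.6e+21/(2 · 7.1675e+07) J/kg ≈ -1.116e+13 J/kg
(c) e = (rₐ − rₚ)/(rₐ + rₚ) = (1.176e+08 − 2.575e+07)/(1.176e+08 + 2.575e+07) ≈ 0.6407
(d) a = (rₚ + rₐ)/2 = (2.575e+07 + 1.176e+08)/2 ≈ 7.168e+07 m
(e) With a = (rₚ + rₐ)/2 = 7.1675e+07 m, vₚ = √(GM (2/rₚ − 1/a)) = √(1.6e+21 · (2/2.575e+07 − 1/7.1675e+07)) m/s ≈ 1.01e+07 m/s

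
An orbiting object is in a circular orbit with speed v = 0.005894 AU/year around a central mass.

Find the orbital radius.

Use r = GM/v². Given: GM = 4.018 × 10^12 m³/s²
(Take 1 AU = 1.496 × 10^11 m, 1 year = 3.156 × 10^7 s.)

Convert to SI: v = 0.005894 AU/year = 27.9386 m/s.
For a circular orbit, v² = GM / r, so r = GM / v².
r = 4.018e+12 / (27.9386)² m ≈ 5.148e+09 m = 0.03441 AU.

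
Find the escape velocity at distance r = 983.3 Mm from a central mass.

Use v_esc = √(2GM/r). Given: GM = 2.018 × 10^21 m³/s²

Convert to SI: r = 983.3 Mm = 9.833e+08 m.
Escape velocity comes from setting total energy to zero: ½v² − GM/r = 0 ⇒ v_esc = √(2GM / r).
v_esc = √(2 · 2.018e+21 / 9.833e+08) m/s ≈ 2.026e+06 m/s = 2026 km/s.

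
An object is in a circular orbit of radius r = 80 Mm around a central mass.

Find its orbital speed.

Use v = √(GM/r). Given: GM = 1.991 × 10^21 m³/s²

Convert to SI: r = 80 Mm = 8e+07 m.
For a circular orbit, gravity supplies the centripetal force, so v = √(GM / r).
v = √(1.991e+21 / 8e+07) m/s ≈ 4.989e+06 m/s = 4989 km/s.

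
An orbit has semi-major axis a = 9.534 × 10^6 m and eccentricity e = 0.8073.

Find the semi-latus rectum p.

p = a (1 − e²).
p = 9.534e+06 · (1 − (0.8073)²) = 9.534e+06 · 0.348267 ≈ 3.32e+06 m = 3.32 × 10^6 m.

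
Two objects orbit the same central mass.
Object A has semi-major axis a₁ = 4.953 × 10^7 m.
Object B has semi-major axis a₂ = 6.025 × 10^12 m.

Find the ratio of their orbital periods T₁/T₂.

From Kepler's third law, (T₁/T₂)² = (a₁/a₂)³, so T₁/T₂ = (a₁/a₂)^(3/2).
a₁/a₂ = 4.953e+07 / 6.025e+12 = 8.22075e-06.
T₁/T₂ = (8.22075e-06)^(3/2) ≈ 2.357e-08.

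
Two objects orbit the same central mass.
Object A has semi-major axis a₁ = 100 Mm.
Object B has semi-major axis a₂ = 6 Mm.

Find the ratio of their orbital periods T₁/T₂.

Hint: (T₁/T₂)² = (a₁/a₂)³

Convert to SI: a₁ = 100 Mm = 1e+08 m; a₂ = 6 Mm = 6e+06 m.
From Kepler's third law, (T₁/T₂)² = (a₁/a₂)³, so T₁/T₂ = (a₁/a₂)^(3/2).
a₁/a₂ = 1e+08 / 6e+06 = 16.6667.
T₁/T₂ = (16.6667)^(3/2) ≈ 68.04.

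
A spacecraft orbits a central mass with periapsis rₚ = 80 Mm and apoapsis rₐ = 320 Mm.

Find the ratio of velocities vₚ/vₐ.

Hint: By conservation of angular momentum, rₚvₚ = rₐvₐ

Convert to SI: rₚ = 80 Mm = 8e+07 m; rₐ = 320 Mm = 3.2e+08 m.
Conservation of angular momentum gives rₚvₚ = rₐvₐ, so vₚ/vₐ = rₐ/rₚ.
vₚ/vₐ = 3.2e+08 / 8e+07 ≈ 4.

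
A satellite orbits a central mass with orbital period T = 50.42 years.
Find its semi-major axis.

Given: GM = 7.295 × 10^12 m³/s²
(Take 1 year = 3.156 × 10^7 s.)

Convert to SI: T = 50.42 years = 1.59126e+09 s.
Invert Kepler's third law: a = (GM · T² / (4π²))^(1/3).
Substituting T = 1.59126e+09 s and GM = 7.295e+12 m³/s²:
a = (7.295e+12 · (1.59126e+09)² / (4π²))^(1/3) m
a ≈ 7.763e+09 m = 7.763 Gm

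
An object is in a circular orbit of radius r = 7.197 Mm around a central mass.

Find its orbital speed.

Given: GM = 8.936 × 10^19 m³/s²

Convert to SI: r = 7.197 Mm = 7.197e+06 m.
For a circular orbit, gravity supplies the centripetal force, so v = √(GM / r).
v = √(8.936e+19 / 7.197e+06) m/s ≈ 3.524e+06 m/s = 3524 km/s.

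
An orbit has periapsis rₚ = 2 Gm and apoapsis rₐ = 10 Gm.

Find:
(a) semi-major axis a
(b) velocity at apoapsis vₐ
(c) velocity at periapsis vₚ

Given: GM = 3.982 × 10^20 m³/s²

Convert to SI: rₚ = 2 Gm = 2e+09 m; rₐ = 10 Gm = 1e+10 m.
(a) a = (rₚ + rₐ)/2 = (2e+09 + 1e+10)/2 ≈ 6e+09 m
(b) With a = (rₚ + rₐ)/2 = 6e+09 m, vₐ = √(GM (2/rₐ − 1/a)) = √(3.982e+20 · (2/1e+10 − 1/6e+09)) m/s ≈ 1.152e+05 m/s
(c) With a = (rₚ + rₐ)/2 = 6e+09 m, vₚ = √(GM (2/rₚ − 1/a)) = √(3.982e+20 · (2/2e+09 − 1/6e+09)) m/s ≈ 5.76e+05 m/s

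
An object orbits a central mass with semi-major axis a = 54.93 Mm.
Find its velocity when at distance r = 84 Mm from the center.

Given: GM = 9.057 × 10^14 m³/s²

Convert to SI: a = 54.93 Mm = 5.493e+07 m; r = 84 Mm = 8.4e+07 m.
Vis-viva: v = √(GM · (2/r − 1/a)).
2/r − 1/a = 2/8.4e+07 − 1/5.493e+07 = 5.60454e-09 m⁻¹.
v = √(9.057e+14 · 5.60454e-09) m/s ≈ 2253 m/s = 2.253 km/s.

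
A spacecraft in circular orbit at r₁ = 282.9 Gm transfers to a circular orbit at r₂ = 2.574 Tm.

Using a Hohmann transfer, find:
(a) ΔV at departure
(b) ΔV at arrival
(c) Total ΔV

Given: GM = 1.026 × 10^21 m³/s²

Convert to SI: r₁ = 282.9 Gm = 2.829e+11 m; r₂ = 2.574 Tm = 2.574e+12 m.
Transfer semi-major axis: a_t = (r₁ + r₂)/2 = (2.829e+11 + 2.574e+12)/2 = 1.42845e+12 m.
Circular speeds: v₁ = √(GM/r₁) = 60222.3 m/s, v₂ = √(GM/r₂) = 19965 m/s.
Transfer speeds (vis-viva v² = GM(2/r − 1/a_t)): v₁ᵗ = 80840.5 m/s, v₂ᵗ = 8884.92 m/s.
(a) ΔV₁ = |v₁ᵗ − v₁| ≈ 2.062e+04 m/s = 20.62 km/s.
(b) ΔV₂ = |v₂ − v₂ᵗ| ≈ 1.108e+04 m/s = 11.08 km/s.
(c) ΔV_total = ΔV₁ + ΔV₂ ≈ 3.17e+04 m/s = 31.7 km/s.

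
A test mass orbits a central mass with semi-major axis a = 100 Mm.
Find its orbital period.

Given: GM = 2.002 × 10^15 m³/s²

Convert to SI: a = 100 Mm = 1e+08 m.
Kepler's third law: T = 2π √(a³ / GM).
Substituting a = 1e+08 m and GM = 2.002e+15 m³/s²:
T = 2π √((1e+08)³ / 2.002e+15) s
T ≈ 1.404e+05 s = 1.625 days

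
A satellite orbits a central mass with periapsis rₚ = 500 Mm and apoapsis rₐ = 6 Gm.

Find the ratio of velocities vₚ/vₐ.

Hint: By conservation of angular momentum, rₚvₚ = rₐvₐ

Convert to SI: rₚ = 500 Mm = 5e+08 m; rₐ = 6 Gm = 6e+09 m.
Conservation of angular momentum gives rₚvₚ = rₐvₐ, so vₚ/vₐ = rₐ/rₚ.
vₚ/vₐ = 6e+09 / 5e+08 ≈ 12.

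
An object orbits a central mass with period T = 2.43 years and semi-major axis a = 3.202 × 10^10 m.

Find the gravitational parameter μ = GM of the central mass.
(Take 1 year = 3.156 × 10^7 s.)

Convert to SI: T = 2.43 years = 7.66908e+07 s.
GM = 4π² · a³ / T².
GM = 4π² · (3.202e+10)³ / (7.66908e+07)² m³/s² ≈ 2.204e+17 m³/s² = 2.204 × 10^17 m³/s².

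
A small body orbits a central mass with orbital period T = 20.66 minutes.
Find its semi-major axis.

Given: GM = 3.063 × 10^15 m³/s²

Convert to SI: T = 20.66 minutes = 1239.6 s.
Invert Kepler's third law: a = (GM · T² / (4π²))^(1/3).
Substituting T = 1239.6 s and GM = 3.063e+15 m³/s²:
a = (3.063e+15 · (1239.6)² / (4π²))^(1/3) m
a ≈ 4.922e+06 m = 4.922 Mm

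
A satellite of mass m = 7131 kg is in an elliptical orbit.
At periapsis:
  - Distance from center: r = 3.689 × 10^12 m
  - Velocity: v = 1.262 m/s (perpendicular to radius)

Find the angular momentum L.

Since v is perpendicular to r, L = m · v · r.
L = 7131 · 1.262 · 3.689e+12 kg·m²/s ≈ 3.32e+16 kg·m²/s.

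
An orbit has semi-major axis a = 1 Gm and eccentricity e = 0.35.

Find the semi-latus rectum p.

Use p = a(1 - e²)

Convert to SI: a = 1 Gm = 1e+09 m.
p = a (1 − e²).
p = 1e+09 · (1 − (0.35)²) = 1e+09 · 0.8775 ≈ 8.775e+08 m = 877.5 Mm.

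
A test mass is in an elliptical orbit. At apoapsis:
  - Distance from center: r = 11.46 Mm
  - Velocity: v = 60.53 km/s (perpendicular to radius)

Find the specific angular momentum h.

Convert to SI: r = 11.46 Mm = 1.146e+07 m; v = 60.53 km/s = 60530 m/s.
With v perpendicular to r, h = r · v.
h = 1.146e+07 · 60530 m²/s ≈ 6.937e+11 m²/s.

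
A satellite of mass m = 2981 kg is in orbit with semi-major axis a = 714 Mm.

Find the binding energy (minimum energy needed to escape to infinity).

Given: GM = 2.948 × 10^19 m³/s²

Convert to SI: a = 714 Mm = 7.14e+08 m.
Total orbital energy is E = −GMm/(2a); binding energy is E_bind = −E = GMm/(2a).
E_bind = 2.948e+19 · 2981 / (2 · 7.14e+08) J ≈ 6.154e+13 J = 61.54 TJ.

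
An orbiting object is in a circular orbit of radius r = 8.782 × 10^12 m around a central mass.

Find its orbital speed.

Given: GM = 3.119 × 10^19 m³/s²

For a circular orbit, gravity supplies the centripetal force, so v = √(GM / r).
v = √(3.119e+19 / 8.782e+12) m/s ≈ 1885 m/s = 1.885 km/s.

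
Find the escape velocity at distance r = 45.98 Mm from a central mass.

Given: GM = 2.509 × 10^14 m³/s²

Convert to SI: r = 45.98 Mm = 4.598e+07 m.
Escape velocity comes from setting total energy to zero: ½v² − GM/r = 0 ⇒ v_esc = √(2GM / r).
v_esc = √(2 · 2.509e+14 / 4.598e+07) m/s ≈ 3304 m/s = 3.304 km/s.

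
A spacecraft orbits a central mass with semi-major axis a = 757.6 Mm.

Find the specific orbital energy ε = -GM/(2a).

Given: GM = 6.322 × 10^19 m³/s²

Convert to SI: a = 757.6 Mm = 7.576e+08 m.
ε = −GM / (2a).
ε = −6.322e+19 / (2 · 7.576e+08) J/kg ≈ -4.172e+10 J/kg = -41.72 GJ/kg.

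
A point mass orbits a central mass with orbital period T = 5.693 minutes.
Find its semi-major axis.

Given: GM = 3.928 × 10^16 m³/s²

Convert to SI: T = 5.693 minutes = 341.58 s.
Invert Kepler's third law: a = (GM · T² / (4π²))^(1/3).
Substituting T = 341.58 s and GM = 3.928e+16 m³/s²:
a = (3.928e+16 · (341.58)² / (4π²))^(1/3) m
a ≈ 4.878e+06 m = 4.878 Mm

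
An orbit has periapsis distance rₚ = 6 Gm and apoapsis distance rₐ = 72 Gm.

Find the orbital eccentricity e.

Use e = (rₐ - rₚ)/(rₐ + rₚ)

Convert to SI: rₚ = 6 Gm = 6e+09 m; rₐ = 72 Gm = 7.2e+10 m.
e = (rₐ − rₚ) / (rₐ + rₚ).
e = (7.2e+10 − 6e+09) / (7.2e+10 + 6e+09) = 6.6e+10 / 7.8e+10 ≈ 0.8462.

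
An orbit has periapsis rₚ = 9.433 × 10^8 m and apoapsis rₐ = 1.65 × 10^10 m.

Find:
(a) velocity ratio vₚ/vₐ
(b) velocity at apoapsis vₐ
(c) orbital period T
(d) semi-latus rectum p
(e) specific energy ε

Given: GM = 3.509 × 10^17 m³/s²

(a) Conservation of angular momentum (rₚvₚ = rₐvₐ) gives vₚ/vₐ = rₐ/rₚ = 1.65e+10/9.433e+08 ≈ 17.49
(b) With a = (rₚ + rₐ)/2 = 8.72165e+09 m, vₐ = √(GM (2/rₐ − 1/a)) = √(3.509e+17 · (2/1.65e+10 − 1/8.72165e+09)) m/s ≈ 1517 m/s
(c) With a = (rₚ + rₐ)/2 = 8.72165e+09 m, T = 2π √(a³/GM) = 2π √((8.72165e+09)³/3.509e+17) s ≈ 8.639e+06 s
(d) From a = (rₚ + rₐ)/2 = 8.72165e+09 m and e = (rₐ − rₚ)/(rₐ + rₚ) = 0.891844, p = a(1 − e²) = 8.72165e+09 · (1 − (0.891844)²) ≈ 1.785e+09 m
(e) With a = (rₚ + rₐ)/2 = 8.72165e+09 m, ε = −GM/(2a) = −3.509e+17/(2 · 8.72165e+09) J/kg ≈ -2.012e+07 J/kg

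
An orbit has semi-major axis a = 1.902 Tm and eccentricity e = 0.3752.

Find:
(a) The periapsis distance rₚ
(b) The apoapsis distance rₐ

Convert to SI: a = 1.902 Tm = 1.902e+12 m.
(a) rₚ = a(1 − e) = 1.902e+12 · (1 − 0.3752) = 1.902e+12 · 0.6248 ≈ 1.188e+12 m = 1.188 Tm.
(b) rₐ = a(1 + e) = 1.902e+12 · (1 + 0.3752) = 1.902e+12 · 1.3752 ≈ 2.616e+12 m = 2.616 Tm.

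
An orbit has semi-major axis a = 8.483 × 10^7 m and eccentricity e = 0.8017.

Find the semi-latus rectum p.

p = a (1 − e²).
p = 8.483e+07 · (1 − (0.8017)²) = 8.483e+07 · 0.357277 ≈ 3.031e+07 m = 3.031 × 10^7 m.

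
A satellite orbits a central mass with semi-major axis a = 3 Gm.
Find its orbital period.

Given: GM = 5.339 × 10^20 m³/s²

Convert to SI: a = 3 Gm = 3e+09 m.
Kepler's third law: T = 2π √(a³ / GM).
Substituting a = 3e+09 m and GM = 5.339e+20 m³/s²:
T = 2π √((3e+09)³ / 5.339e+20) s
T ≈ 4.468e+04 s = 12.41 hours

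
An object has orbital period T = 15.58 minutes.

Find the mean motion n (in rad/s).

Convert to SI: T = 15.58 minutes = 934.8 s.
n = 2π / T.
n = 2π / 934.8 s ≈ 0.006721 rad/s.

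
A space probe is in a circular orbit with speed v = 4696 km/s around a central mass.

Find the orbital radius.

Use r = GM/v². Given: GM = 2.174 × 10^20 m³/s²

Convert to SI: v = 4696 km/s = 4.696e+06 m/s.
For a circular orbit, v² = GM / r, so r = GM / v².
r = 2.174e+20 / (4.696e+06)² m ≈ 9.858e+06 m = 9.858 × 10^6 m.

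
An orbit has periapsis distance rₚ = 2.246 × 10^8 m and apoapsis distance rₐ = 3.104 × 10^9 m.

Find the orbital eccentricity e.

e = (rₐ − rₚ) / (rₐ + rₚ).
e = (3.104e+09 − 2.246e+08) / (3.104e+09 + 2.246e+08) = 2.8794e+09 / 3.3286e+09 ≈ 0.865.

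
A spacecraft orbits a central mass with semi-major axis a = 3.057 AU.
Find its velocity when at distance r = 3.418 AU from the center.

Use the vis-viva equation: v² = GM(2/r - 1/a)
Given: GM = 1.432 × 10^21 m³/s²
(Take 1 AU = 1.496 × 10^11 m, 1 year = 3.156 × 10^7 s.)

Convert to SI: a = 3.057 AU = 4.57327e+11 m; r = 3.418 AU = 5.11333e+11 m.
Vis-viva: v = √(GM · (2/r − 1/a)).
2/r − 1/a = 2/5.11333e+11 − 1/4.57327e+11 = 1.72473e-12 m⁻¹.
v = √(1.432e+21 · 1.72473e-12) m/s ≈ 4.97e+04 m/s = 10.48 AU/year.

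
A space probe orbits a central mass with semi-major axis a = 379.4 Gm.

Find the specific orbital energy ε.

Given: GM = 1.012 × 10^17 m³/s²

Convert to SI: a = 379.4 Gm = 3.794e+11 m.
ε = −GM / (2a).
ε = −1.012e+17 / (2 · 3.794e+11) J/kg ≈ -1.334e+05 J/kg = -133.4 kJ/kg.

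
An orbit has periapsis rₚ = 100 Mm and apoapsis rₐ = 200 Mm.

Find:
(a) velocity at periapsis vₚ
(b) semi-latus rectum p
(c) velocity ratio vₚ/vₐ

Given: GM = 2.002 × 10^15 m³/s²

Convert to SI: rₚ = 100 Mm = 1e+08 m; rₐ = 200 Mm = 2e+08 m.
(a) With a = (rₚ + rₐ)/2 = 1.5e+08 m, vₚ = √(GM (2/rₚ − 1/a)) = √(2.002e+15 · (2/1e+08 − 1/1.5e+08)) m/s ≈ 5167 m/s
(b) From a = (rₚ + rₐ)/2 = 1.5e+08 m and e = (rₐ − rₚ)/(rₐ + rₚ) = 0.333333, p = a(1 − e²) = 1.5e+08 · (1 − (0.333333)²) ≈ 1.333e+08 m
(c) Conservation of angular momentum (rₚvₚ = rₐvₐ) gives vₚ/vₐ = rₐ/rₚ = 2e+08/1e+08 ≈ 2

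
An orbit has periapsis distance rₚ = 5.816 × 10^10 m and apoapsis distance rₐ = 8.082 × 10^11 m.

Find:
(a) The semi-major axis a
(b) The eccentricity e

(a) a = (rₚ + rₐ) / 2 = (5.816e+10 + 8.082e+11) / 2 ≈ 4.332e+11 m = 4.332 × 10^11 m.
(b) e = (rₐ − rₚ) / (rₐ + rₚ) = (8.082e+11 − 5.816e+10) / (8.082e+11 + 5.816e+10) ≈ 0.8657.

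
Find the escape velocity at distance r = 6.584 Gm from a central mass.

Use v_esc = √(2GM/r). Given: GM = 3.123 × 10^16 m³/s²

Convert to SI: r = 6.584 Gm = 6.584e+09 m.
Escape velocity comes from setting total energy to zero: ½v² − GM/r = 0 ⇒ v_esc = √(2GM / r).
v_esc = √(2 · 3.123e+16 / 6.584e+09) m/s ≈ 3080 m/s = 3.08 km/s.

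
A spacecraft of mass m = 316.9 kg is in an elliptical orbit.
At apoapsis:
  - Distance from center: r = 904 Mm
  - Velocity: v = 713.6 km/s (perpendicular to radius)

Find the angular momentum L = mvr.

Convert to SI: r = 904 Mm = 9.04e+08 m; v = 713.6 km/s = 713600 m/s.
Since v is perpendicular to r, L = m · v · r.
L = 316.9 · 713600 · 9.04e+08 kg·m²/s ≈ 2.044e+17 kg·m²/s.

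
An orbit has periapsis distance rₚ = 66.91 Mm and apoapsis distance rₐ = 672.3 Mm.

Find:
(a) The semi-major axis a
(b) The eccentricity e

Convert to SI: rₚ = 66.91 Mm = 6.691e+07 m; rₐ = 672.3 Mm = 6.723e+08 m.
(a) a = (rₚ + rₐ) / 2 = (6.691e+07 + 6.723e+08) / 2 ≈ 3.696e+08 m = 369.6 Mm.
(b) e = (rₐ − rₚ) / (rₐ + rₚ) = (6.723e+08 − 6.691e+07) / (6.723e+08 + 6.691e+07) ≈ 0.819.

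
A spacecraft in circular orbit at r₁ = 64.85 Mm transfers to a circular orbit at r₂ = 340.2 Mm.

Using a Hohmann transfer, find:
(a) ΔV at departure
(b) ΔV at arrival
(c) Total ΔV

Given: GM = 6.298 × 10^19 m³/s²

Convert to SI: r₁ = 64.85 Mm = 6.485e+07 m; r₂ = 340.2 Mm = 3.402e+08 m.
Transfer semi-major axis: a_t = (r₁ + r₂)/2 = (6.485e+07 + 3.402e+08)/2 = 2.02525e+08 m.
Circular speeds: v₁ = √(GM/r₁) = 985477 m/s, v₂ = √(GM/r₂) = 430263 m/s.
Transfer speeds (vis-viva v² = GM(2/r − 1/a_t)): v₁ᵗ = 1.27724e+06 m/s, v₂ᵗ = 243472 m/s.
(a) ΔV₁ = |v₁ᵗ − v₁| ≈ 2.918e+05 m/s = 291.8 km/s.
(b) ΔV₂ = |v₂ − v₂ᵗ| ≈ 1.868e+05 m/s = 186.8 km/s.
(c) ΔV_total = ΔV₁ + ΔV₂ ≈ 4.786e+05 m/s = 478.6 km/s.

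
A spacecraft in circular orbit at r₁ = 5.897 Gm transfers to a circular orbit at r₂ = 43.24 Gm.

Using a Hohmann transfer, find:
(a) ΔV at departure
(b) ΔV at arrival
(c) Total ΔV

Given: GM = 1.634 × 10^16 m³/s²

Convert to SI: r₁ = 5.897 Gm = 5.897e+09 m; r₂ = 43.24 Gm = 4.324e+10 m.
Transfer semi-major axis: a_t = (r₁ + r₂)/2 = (5.897e+09 + 4.324e+10)/2 = 2.45685e+10 m.
Circular speeds: v₁ = √(GM/r₁) = 1664.6 m/s, v₂ = √(GM/r₂) = 614.728 m/s.
Transfer speeds (vis-viva v² = GM(2/r − 1/a_t)): v₁ᵗ = 2208.33 m/s, v₂ᵗ = 301.168 m/s.
(a) ΔV₁ = |v₁ᵗ − v₁| ≈ 543.7 m/s = 543.7 m/s.
(b) ΔV₂ = |v₂ − v₂ᵗ| ≈ 313.6 m/s = 313.6 m/s.
(c) ΔV_total = ΔV₁ + ΔV₂ ≈ 857.3 m/s = 857.3 m/s.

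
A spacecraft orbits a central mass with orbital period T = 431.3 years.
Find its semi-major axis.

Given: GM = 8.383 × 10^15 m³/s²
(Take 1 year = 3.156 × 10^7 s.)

Convert to SI: T = 431.3 years = 1.36118e+10 s.
Invert Kepler's third law: a = (GM · T² / (4π²))^(1/3).
Substituting T = 1.36118e+10 s and GM = 8.383e+15 m³/s²:
a = (8.383e+15 · (1.36118e+10)² / (4π²))^(1/3) m
a ≈ 3.401e+11 m = 340.1 Gm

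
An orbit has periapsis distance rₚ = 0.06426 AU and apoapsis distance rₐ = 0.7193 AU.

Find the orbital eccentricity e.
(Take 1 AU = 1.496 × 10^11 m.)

Convert to SI: rₚ = 0.06426 AU = 9.6133e+09 m; rₐ = 0.7193 AU = 1.07607e+11 m.
e = (rₐ − rₚ) / (rₐ + rₚ).
e = (1.07607e+11 − 9.6133e+09) / (1.07607e+11 + 9.6133e+09) = 9.7994e+10 / 1.17221e+11 ≈ 0.836.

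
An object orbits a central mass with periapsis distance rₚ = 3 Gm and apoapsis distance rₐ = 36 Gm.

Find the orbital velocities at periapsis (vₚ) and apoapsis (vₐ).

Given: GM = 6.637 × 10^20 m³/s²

Convert to SI: rₚ = 3 Gm = 3e+09 m; rₐ = 36 Gm = 3.6e+10 m.
Use the vis-viva equation v² = GM(2/r − 1/a) with a = (rₚ + rₐ)/2 = (3e+09 + 3.6e+10)/2 = 1.95e+10 m.
vₚ = √(GM · (2/rₚ − 1/a)) = √(6.637e+20 · (2/3e+09 − 1/1.95e+10)) m/s ≈ 6.391e+05 m/s = 639.1 km/s.
vₐ = √(GM · (2/rₐ − 1/a)) = √(6.637e+20 · (2/3.6e+10 − 1/1.95e+10)) m/s ≈ 5.326e+04 m/s = 53.26 km/s.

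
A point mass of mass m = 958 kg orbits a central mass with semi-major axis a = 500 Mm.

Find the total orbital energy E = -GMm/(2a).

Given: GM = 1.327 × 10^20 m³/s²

Convert to SI: a = 500 Mm = 5e+08 m.
E = −GMm / (2a).
E = −1.327e+20 · 958 / (2 · 5e+08) J ≈ -1.271e+14 J = -127.1 TJ.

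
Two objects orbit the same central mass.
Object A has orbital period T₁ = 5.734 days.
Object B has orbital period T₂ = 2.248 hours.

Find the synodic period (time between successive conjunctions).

Convert to SI: T₁ = 5.734 days = 495418 s; T₂ = 2.248 hours = 8092.8 s.
T_syn = |T₁ · T₂ / (T₁ − T₂)|.
T_syn = |495418 · 8092.8 / (495418 − 8092.8)| s ≈ 8227 s = 2.285 hours.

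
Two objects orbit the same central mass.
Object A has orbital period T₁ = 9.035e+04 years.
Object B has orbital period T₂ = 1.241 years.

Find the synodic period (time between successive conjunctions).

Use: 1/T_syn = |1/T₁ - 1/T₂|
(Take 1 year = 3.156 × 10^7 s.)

Convert to SI: T₁ = 9.035e+04 years = 2.85145e+12 s; T₂ = 1.241 years = 3.9166e+07 s.
T_syn = |T₁ · T₂ / (T₁ − T₂)|.
T_syn = |2.85145e+12 · 3.9166e+07 / (2.85145e+12 − 3.9166e+07)| s ≈ 3.917e+07 s = 1.241 years.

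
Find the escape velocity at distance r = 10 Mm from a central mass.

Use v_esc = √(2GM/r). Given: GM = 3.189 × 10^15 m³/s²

Convert to SI: r = 10 Mm = 1e+07 m.
Escape velocity comes from setting total energy to zero: ½v² − GM/r = 0 ⇒ v_esc = √(2GM / r).
v_esc = √(2 · 3.189e+15 / 1e+07) m/s ≈ 2.525e+04 m/s = 25.25 km/s.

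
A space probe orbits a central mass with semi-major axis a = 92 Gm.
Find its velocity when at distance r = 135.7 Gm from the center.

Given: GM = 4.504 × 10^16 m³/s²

Convert to SI: a = 92 Gm = 9.2e+10 m; r = 135.7 Gm = 1.357e+11 m.
Vis-viva: v = √(GM · (2/r − 1/a)).
2/r − 1/a = 2/1.357e+11 − 1/9.2e+10 = 3.86883e-12 m⁻¹.
v = √(4.504e+16 · 3.86883e-12) m/s ≈ 417.4 m/s = 417.4 m/s.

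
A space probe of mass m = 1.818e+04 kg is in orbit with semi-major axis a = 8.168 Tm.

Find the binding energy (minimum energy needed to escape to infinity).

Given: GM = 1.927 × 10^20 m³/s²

Convert to SI: a = 8.168 Tm = 8.168e+12 m.
Total orbital energy is E = −GMm/(2a); binding energy is E_bind = −E = GMm/(2a).
E_bind = 1.927e+20 · 1.818e+04 / (2 · 8.168e+12) J ≈ 2.145e+11 J = 214.5 GJ.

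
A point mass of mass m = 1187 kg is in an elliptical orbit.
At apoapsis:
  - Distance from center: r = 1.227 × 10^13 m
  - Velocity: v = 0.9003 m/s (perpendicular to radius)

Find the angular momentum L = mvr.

Since v is perpendicular to r, L = m · v · r.
L = 1187 · 0.9003 · 1.227e+13 kg·m²/s ≈ 1.311e+16 kg·m²/s.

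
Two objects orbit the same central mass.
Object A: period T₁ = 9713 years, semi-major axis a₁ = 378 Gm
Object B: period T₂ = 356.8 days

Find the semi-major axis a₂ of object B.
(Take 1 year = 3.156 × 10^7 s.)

Convert to SI: T₁ = 9713 years = 3.06542e+11 s; a₁ = 378 Gm = 3.78e+11 m; T₂ = 356.8 days = 3.08275e+07 s.
Kepler's third law: (T₁/T₂)² = (a₁/a₂)³ ⇒ a₂ = a₁ · (T₂/T₁)^(2/3).
T₂/T₁ = 3.08275e+07 / 3.06542e+11 = 0.000100565.
a₂ = 3.78e+11 · (0.000100565)^(2/3) m ≈ 8.174e+08 m = 817.4 Mm.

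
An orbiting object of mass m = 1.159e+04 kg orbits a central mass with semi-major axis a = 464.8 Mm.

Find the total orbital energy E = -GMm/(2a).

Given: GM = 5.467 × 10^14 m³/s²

Convert to SI: a = 464.8 Mm = 4.648e+08 m.
E = −GMm / (2a).
E = −5.467e+14 · 1.159e+04 / (2 · 4.648e+08) J ≈ -6.816e+09 J = -6.816 GJ.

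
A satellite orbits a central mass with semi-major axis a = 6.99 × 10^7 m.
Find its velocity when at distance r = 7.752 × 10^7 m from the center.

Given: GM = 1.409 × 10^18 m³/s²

Vis-viva: v = √(GM · (2/r − 1/a)).
2/r − 1/a = 2/7.752e+07 − 1/6.99e+07 = 1.14936e-08 m⁻¹.
v = √(1.409e+18 · 1.14936e-08) m/s ≈ 1.273e+05 m/s = 127.3 km/s.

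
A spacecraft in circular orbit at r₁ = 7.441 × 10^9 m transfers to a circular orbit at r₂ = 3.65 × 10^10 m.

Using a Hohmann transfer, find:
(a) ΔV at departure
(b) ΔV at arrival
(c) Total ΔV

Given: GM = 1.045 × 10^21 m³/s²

Transfer semi-major axis: a_t = (r₁ + r₂)/2 = (7.441e+09 + 3.65e+10)/2 = 2.19705e+10 m.
Circular speeds: v₁ = √(GM/r₁) = 374751 m/s, v₂ = √(GM/r₂) = 169204 m/s.
Transfer speeds (vis-viva v² = GM(2/r − 1/a_t)): v₁ᵗ = 483024 m/s, v₂ᵗ = 98470.8 m/s.
(a) ΔV₁ = |v₁ᵗ − v₁| ≈ 1.083e+05 m/s = 108.3 km/s.
(b) ΔV₂ = |v₂ − v₂ᵗ| ≈ 7.073e+04 m/s = 70.73 km/s.
(c) ΔV_total = ΔV₁ + ΔV₂ ≈ 1.79e+05 m/s = 179 km/s.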